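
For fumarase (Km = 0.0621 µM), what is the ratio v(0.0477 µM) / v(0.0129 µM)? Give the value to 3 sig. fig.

2.53

Since Vmax cancels, v₂/v₁ = [S]₂(Km+[S]₁) / [S]₁(Km+[S]₂).
= 0.0477×(0.0621+0.0129) / (0.0129×(0.0621+0.0477)) = 0.003578/0.001416 = 2.53.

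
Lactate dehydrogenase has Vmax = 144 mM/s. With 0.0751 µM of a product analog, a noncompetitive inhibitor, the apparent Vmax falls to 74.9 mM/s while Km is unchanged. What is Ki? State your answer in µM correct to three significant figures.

Noncompetitive: Vmax,app = Vmax/α with α = 1 + [I]/Ki.
α = Vmax/Vmax,app = 144/74.9 = 1.923.
Since α = 1 + [I]/Ki, [I]/Ki = 1.923 − 1 = 0.9226 and Ki = 0.0751/0.9226 = 0.0814 µM.

0.0814 µM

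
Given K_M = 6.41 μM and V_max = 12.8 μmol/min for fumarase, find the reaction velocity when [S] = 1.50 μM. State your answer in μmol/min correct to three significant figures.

v = Vmax·[S]/(Km + [S]) = 12.8 × 1.50 / (6.41 + 1.50)
  = 19.20 / 7.910 = 2.43 μmol/min.

2.43 μmol/min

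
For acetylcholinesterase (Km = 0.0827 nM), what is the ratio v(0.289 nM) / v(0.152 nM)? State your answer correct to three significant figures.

1.20

Since Vmax cancels, v₂/v₁ = [S]₂(Km+[S]₁) / [S]₁(Km+[S]₂).
= 0.289×(0.0827+0.152) / (0.152×(0.0827+0.289)) = 0.06783/0.05650 = 1.20.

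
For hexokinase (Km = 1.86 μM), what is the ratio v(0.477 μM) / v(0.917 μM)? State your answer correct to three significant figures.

Since Vmax cancels, v₂/v₁ = [S]₂(Km+[S]₁) / [S]₁(Km+[S]₂).
= 0.477×(1.86+0.917) / (0.917×(1.86+0.477)) = 1.325/2.143 = 0.618.

0.618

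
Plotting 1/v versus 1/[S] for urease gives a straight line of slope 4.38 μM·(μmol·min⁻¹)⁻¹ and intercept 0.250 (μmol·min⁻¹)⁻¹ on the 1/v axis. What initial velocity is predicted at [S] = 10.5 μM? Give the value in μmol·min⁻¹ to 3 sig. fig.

The y-intercept is 1/Vmax, so Vmax = 1/0.250 = 4.00 μmol·min⁻¹.
The slope is Km/Vmax, so Km = 4.38 × 4.00 = 17.5 μM.
Then v = 4.00 × 10.5/(17.5 + 10.5) = 1.50 μmol·min⁻¹.

1.50 μmol·min⁻¹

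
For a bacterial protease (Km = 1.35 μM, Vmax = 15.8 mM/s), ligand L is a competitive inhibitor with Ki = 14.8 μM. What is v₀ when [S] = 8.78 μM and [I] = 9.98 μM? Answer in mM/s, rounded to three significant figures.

12.6 mM/s

α = 1 + [I]/Ki = 1 + 9.98/14.8 = 1.674.
For a competitive inhibitor, Vmax is unchanged and the apparent Km becomes α·Km: Km,app = 2.26 μM, Vmax,app = 15.8 mM/s.
v = Vmax,app·[S]/(Km,app + [S]) = 15.8 × 8.78/(2.26 + 8.78) = 12.6 mM/s.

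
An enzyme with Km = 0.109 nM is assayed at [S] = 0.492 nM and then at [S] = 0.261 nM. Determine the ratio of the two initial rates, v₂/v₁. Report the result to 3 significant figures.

The fractional saturations are [S]/(Km+[S]) = 0.492/0.6010 = 0.8186 and 0.261/0.3700 = 0.7054.
v₂/v₁ is just their ratio: 0.7054/0.8186 = 0.862.

0.862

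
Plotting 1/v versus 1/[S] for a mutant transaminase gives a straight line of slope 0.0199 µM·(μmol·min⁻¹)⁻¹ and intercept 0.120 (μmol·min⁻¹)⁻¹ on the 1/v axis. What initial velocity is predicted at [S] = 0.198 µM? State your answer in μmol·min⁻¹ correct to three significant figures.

4.54 μmol·min⁻¹

The y-intercept is 1/Vmax, so Vmax = 1/0.120 = 8.33 μmol·min⁻¹.
The slope is Km/Vmax, so Km = 0.0199 × 8.33 = 0.166 µM.
Then v = 8.33 × 0.198/(0.166 + 0.198) = 4.54 μmol·min⁻¹.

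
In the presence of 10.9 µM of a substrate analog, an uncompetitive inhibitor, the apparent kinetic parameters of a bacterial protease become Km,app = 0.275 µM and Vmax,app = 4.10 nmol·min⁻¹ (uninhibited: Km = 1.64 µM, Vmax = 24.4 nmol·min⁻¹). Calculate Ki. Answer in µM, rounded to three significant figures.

Uncompetitive: Vmax,app = Vmax/α (and Km,app = Km/α) with α = 1 + [I]/Ki.
α = Vmax/Vmax,app = 24.4/4.10 = 5.951.
Ki = [I]/(α − 1) = 10.9/4.951 = 2.20 µM.

2.20 µM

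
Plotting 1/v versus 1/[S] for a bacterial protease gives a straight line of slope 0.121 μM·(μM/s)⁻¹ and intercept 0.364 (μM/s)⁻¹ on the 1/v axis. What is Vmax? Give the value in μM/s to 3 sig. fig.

2.75 μM/s

The y-intercept of a Lineweaver–Burk plot equals 1/Vmax, so Vmax = 1/0.364 = 2.75 μM/s.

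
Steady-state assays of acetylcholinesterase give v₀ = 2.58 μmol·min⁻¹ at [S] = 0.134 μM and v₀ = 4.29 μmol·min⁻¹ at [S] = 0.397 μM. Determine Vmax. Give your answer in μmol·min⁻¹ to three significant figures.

From v = Vmax[S]/(Km+[S]), each point gives Vmax = v(Km+[S])/[S].
Equating: 2.58(Km+0.134)/0.134 = 4.29(Km+0.397)/0.397.
19.25·Km + 2.58 = 10.81·Km + 4.29, so (19.25 − 10.81)·Km = 4.29 − 2.58.
Km = 1.710/8.448 = 0.202 μM; then Vmax = 2.58(0.202+0.134)/0.134 = 6.48 μmol·min⁻¹.

6.48 μmol·min⁻¹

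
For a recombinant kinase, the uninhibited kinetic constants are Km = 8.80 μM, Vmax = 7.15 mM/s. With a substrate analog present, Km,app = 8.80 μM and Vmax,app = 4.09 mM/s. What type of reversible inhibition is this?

noncompetitive

Vmax decreases (7.15 → 4.09 mM/s) while Km is unchanged — pure noncompetitive inhibition.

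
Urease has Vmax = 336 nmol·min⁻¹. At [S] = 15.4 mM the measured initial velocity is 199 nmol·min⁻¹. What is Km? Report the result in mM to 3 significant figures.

v/Vmax = 199/336 = 0.5923 = [S]/(Km+[S]).
So Km + [S] = [S]/0.5923 = 26.00 mM, giving Km = 26.00 − 15.4 = 10.6 mM.

10.6 mM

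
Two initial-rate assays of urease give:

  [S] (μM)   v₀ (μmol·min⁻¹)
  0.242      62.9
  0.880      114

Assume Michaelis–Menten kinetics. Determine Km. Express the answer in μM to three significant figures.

0.392 μM

From v = Vmax[S]/(Km+[S]), each point gives Vmax = v(Km+[S])/[S].
Equating: 62.9(Km+0.242)/0.242 = 114(Km+0.880)/0.880.
259.9·Km + 62.9 = 129.5·Km + 114, so (259.9 − 129.5)·Km = 114 − 62.9.
Km = 51.10/130.4 = 0.392 μM; then Vmax = 62.9(0.392+0.242)/0.242 = 165 μmol·min⁻¹.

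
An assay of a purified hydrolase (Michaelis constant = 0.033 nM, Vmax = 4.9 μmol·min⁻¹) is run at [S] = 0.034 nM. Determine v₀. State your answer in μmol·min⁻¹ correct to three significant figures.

[S]/(Km+[S]) = 0.034/0.06700 = 0.5075, the fractional saturation.
v = 0.5075 × Vmax = 0.5075 × 4.9 = 2.49 μmol·min⁻¹.

2.49 μmol·min⁻¹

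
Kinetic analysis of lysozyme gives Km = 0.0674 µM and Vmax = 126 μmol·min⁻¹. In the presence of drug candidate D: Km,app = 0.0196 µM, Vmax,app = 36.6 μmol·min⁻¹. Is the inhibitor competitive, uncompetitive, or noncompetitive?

Both Km and Vmax decrease by the same factor (~3.44-fold) — characteristic of uncompetitive inhibition.

uncompetitive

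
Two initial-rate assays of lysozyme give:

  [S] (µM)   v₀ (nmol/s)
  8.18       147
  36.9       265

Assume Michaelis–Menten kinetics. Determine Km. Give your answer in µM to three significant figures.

10.9 µM

In reciprocal form, 1/v = (Km/Vmax)·(1/[S]) + 1/Vmax. The two points give (1/[S], 1/v) = (0.1222, 0.006803) and (0.02710, 0.003774).
Slope = (0.006803 − 0.003774)/(0.1222 − 0.02710) = 0.03184; intercept = 0.006803 − 0.03184×0.1222 = 0.002911.
Vmax = 1/intercept = 344 nmol/s; Km = slope × Vmax = 0.03184 × 344 = 10.9 µM.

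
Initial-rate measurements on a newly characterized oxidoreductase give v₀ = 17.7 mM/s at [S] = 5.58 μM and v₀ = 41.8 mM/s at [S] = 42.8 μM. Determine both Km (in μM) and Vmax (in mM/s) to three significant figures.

From v = Vmax[S]/(Km+[S]), each point gives Vmax = v(Km+[S])/[S].
Equating: 17.7(Km+5.58)/5.58 = 41.8(Km+42.8)/42.8.
3.172·Km + 17.7 = 0.9766·Km + 41.8, so (3.172 − 0.9766)·Km = 41.8 − 17.7.
Km = 24.10/2.195 = 11.0 μM; then Vmax = 17.7(11.0+5.58)/5.58 = 52.5 mM/s.

Km = 11.0 μM; Vmax = 52.5 mM/s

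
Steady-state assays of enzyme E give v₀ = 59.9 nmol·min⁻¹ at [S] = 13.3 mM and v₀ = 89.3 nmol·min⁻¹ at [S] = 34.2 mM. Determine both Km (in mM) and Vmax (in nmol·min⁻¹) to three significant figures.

Km = 15.5 mM; Vmax = 130 nmol·min⁻¹

In reciprocal form, 1/v = (Km/Vmax)·(1/[S]) + 1/Vmax. The two points give (1/[S], 1/v) = (0.07519, 0.01669) and (0.02924, 0.01120).
Slope = (0.01669 − 0.01120)/(0.07519 − 0.02924) = 0.1196; intercept = 0.01669 − 0.1196×0.07519 = 0.007701.
Vmax = 1/intercept = 130 nmol·min⁻¹; Km = slope × Vmax = 0.1196 × 130 = 15.5 mM.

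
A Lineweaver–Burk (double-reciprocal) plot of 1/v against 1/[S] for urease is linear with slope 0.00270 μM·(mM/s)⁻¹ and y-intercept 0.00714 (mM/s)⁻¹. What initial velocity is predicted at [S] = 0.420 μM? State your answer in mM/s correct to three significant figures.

The y-intercept is 1/Vmax, so Vmax = 1/0.00714 = 140 mM/s.
The slope is Km/Vmax, so Km = 0.00270 × 140 = 0.378 μM.
Then v = 140 × 0.420/(0.378 + 0.420) = 73.7 mM/s.

73.7 mM/s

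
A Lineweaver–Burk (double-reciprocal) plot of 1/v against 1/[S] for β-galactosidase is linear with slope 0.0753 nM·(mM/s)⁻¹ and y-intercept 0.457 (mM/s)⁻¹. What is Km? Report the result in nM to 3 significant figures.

0.165 nM

y-intercept = 1/Vmax ⇒ Vmax = 2.19 mM/s; slope = Km/Vmax ⇒ Km = slope × Vmax.
Km = 0.0753 × 2.19 = 0.165 nM.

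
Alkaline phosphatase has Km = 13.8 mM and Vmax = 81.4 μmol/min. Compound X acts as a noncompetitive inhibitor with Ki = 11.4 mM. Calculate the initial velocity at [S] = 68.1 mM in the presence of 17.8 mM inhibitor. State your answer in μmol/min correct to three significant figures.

α = 1 + [I]/Ki = 1 + 17.8/11.4 = 2.561.
For a noncompetitive inhibitor, Vmax is reduced to Vmax/α while Km is unchanged: Km,app = 13.8 mM, Vmax,app = 31.8 μmol/min.
v = Vmax,app·[S]/(Km,app + [S]) = 31.8 × 68.1/(13.8 + 68.1) = 26.4 μmol/min.

26.4 μmol/min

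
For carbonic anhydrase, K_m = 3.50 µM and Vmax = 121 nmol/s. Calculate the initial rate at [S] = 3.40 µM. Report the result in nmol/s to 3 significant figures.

v = Vmax·[S]/(Km + [S]) = 121 × 3.40 / (3.50 + 3.40)
  = 411.4 / 6.900 = 59.6 nmol/s.

59.6 nmol/s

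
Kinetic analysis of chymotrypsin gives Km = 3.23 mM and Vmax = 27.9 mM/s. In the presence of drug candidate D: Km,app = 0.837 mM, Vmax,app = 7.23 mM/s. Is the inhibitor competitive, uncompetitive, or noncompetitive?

Both Km and Vmax decrease by the same factor (~3.86-fold) — characteristic of uncompetitive inhibition.

uncompetitive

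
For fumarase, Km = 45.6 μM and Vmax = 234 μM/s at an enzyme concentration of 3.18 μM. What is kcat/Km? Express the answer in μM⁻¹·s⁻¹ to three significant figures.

1.61 μM⁻¹·s⁻¹

kcat = Vmax/[E]total = 234/3.18 = 73.6 s⁻¹.
kcat/Km = 73.6/45.6 = 1.61 μM⁻¹·s⁻¹.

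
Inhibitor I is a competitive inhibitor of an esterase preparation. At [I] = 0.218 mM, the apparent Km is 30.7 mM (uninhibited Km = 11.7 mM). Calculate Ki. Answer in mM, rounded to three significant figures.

0.134 mM

Competitive: Km,app = α·Km with α = 1 + [I]/Ki.
α = Km,app/Km = 30.7/11.7 = 2.624.
Ki = [I]/(α − 1) = 0.218/1.624 = 0.134 mM.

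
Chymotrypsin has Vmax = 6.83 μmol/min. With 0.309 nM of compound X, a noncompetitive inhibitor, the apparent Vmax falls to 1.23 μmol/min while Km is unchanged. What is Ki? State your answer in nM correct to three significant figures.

Noncompetitive: Vmax,app = Vmax/α with α = 1 + [I]/Ki.
α = Vmax/Vmax,app = 6.83/1.23 = 5.553.
Ki = [I]/(α − 1) = 0.309/4.553 = 0.0679 nM.

0.0679 nM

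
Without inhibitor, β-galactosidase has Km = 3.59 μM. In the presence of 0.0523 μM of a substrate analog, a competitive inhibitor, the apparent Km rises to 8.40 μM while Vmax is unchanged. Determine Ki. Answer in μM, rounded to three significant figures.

Competitive: Km,app = α·Km with α = 1 + [I]/Ki.
α = Km,app/Km = 8.40/3.59 = 2.340.
Ki = [I]/(α − 1) = 0.0523/1.340 = 0.0390 μM.

0.0390 μM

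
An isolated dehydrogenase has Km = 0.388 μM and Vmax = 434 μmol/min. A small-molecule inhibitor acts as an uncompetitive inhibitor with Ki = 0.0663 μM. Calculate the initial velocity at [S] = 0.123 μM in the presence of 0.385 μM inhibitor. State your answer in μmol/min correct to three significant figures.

With α = 1 + [I]/Ki = 1 + 0.385/0.0663 = 6.807, the uncompetitive rate law is v = (Vmax/α)·[S] / (Km/α + [S]).
v = (434/6.807)×0.123 / (0.388/6.807 + 0.123) = 7.842/0.1800 = 43.6 μmol/min.

43.6 μmol/min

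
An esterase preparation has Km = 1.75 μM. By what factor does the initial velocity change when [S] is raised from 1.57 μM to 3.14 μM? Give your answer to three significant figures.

1.36

Since Vmax cancels, v₂/v₁ = [S]₂(Km+[S]₁) / [S]₁(Km+[S]₂).
= 3.14×(1.75+1.57) / (1.57×(1.75+3.14)) = 10.42/7.677 = 1.36.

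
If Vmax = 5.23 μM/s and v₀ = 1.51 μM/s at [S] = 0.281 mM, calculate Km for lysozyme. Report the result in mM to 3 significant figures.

0.692 mM

From v = Vmax[S]/(Km+[S]), Km = [S](Vmax − v)/v.
Km = 0.281 × (5.23 − 1.51) / 1.51 = 1.045/1.51 = 0.692 mM.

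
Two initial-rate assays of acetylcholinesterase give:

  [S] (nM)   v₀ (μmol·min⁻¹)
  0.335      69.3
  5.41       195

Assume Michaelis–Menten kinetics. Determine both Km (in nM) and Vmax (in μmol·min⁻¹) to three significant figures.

From v = Vmax[S]/(Km+[S]), each point gives Vmax = v(Km+[S])/[S].
Equating: 69.3(Km+0.335)/0.335 = 195(Km+5.41)/5.41.
206.9·Km + 69.3 = 36.04·Km + 195, so (206.9 − 36.04)·Km = 195 − 69.3.
Km = 125.7/170.8 = 0.736 nM; then Vmax = 69.3(0.736+0.335)/0.335 = 222 μmol·min⁻¹.

Km = 0.736 nM; Vmax = 222 μmol·min⁻¹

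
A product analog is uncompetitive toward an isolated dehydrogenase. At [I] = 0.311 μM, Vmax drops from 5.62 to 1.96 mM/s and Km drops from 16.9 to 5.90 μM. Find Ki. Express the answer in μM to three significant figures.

Uncompetitive: Vmax,app = Vmax/α (and Km,app = Km/α) with α = 1 + [I]/Ki.
α = Vmax/Vmax,app = 5.62/1.96 = 2.867.
Ki = [I]/(α − 1) = 0.311/1.867 = 0.167 μM.

0.167 μM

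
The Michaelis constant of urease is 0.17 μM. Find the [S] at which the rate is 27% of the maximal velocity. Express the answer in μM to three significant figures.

v/Vmax = [S]/(Km+[S]) = 0.27, so [S] = Km·0.27/(1 − 0.27) = 0.17 × 0.3699.
[S] = 0.0629 μM.

0.0629 μM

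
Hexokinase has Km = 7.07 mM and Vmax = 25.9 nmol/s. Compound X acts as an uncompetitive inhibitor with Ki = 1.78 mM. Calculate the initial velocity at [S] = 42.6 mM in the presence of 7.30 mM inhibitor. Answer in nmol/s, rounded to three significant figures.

4.92 nmol/s

α = 1 + [I]/Ki = 1 + 7.30/1.78 = 5.101.
For an uncompetitive inhibitor, both parameters are divided by α, giving Vmax/α and Km/α: Km,app = 1.39 mM, Vmax,app = 5.08 nmol/s.
v = Vmax,app·[S]/(Km,app + [S]) = 5.08 × 42.6/(1.39 + 42.6) = 4.92 nmol/s.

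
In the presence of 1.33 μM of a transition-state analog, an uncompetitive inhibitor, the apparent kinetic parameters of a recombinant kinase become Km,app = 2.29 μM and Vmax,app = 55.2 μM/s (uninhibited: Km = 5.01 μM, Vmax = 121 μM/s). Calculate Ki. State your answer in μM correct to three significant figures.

Uncompetitive: Vmax,app = Vmax/α (and Km,app = Km/α) with α = 1 + [I]/Ki.
α = Vmax/Vmax,app = 121/55.2 = 2.192.
Since α = 1 + [I]/Ki, [I]/Ki = 2.192 − 1 = 1.192 and Ki = 1.33/1.192 = 1.12 μM.

1.12 μM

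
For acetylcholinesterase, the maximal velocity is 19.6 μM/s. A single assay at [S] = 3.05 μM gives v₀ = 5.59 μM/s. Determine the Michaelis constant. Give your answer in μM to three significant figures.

7.64 μM

v/Vmax = 5.59/19.6 = 0.2852 = [S]/(Km+[S]).
So Km + [S] = [S]/0.2852 = 10.69 μM, giving Km = 10.69 − 3.05 = 7.64 μM.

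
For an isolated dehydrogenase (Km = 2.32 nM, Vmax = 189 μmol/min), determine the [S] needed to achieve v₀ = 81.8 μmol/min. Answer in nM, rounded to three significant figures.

The required fractional saturation is v/Vmax = 81.8/189 = 0.4328.
Then [S]/(Km+[S]) = 0.4328 ⇒ [S] = 2.32 × 0.4328/(1 − 0.4328) = 1.77 nM.

1.77 nM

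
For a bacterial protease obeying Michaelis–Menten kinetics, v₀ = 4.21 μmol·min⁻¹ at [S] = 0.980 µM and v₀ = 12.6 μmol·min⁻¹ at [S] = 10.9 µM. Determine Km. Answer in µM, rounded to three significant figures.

2.67 µM

From v = Vmax[S]/(Km+[S]), each point gives Vmax = v(Km+[S])/[S].
Equating: 4.21(Km+0.980)/0.980 = 12.6(Km+10.9)/10.9.
4.296·Km + 4.21 = 1.156·Km + 12.6, so (4.296 − 1.156)·Km = 12.6 − 4.21.
Km = 8.390/3.140 = 2.67 µM; then Vmax = 4.21(2.67+0.980)/0.980 = 15.7 μmol·min⁻¹.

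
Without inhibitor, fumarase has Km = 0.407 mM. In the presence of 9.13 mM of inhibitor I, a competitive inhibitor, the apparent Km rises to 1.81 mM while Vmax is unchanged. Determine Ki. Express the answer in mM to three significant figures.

Competitive: Km,app = α·Km with α = 1 + [I]/Ki.
α = Km,app/Km = 1.81/0.407 = 4.447.
Ki = [I]/(α − 1) = 9.13/3.447 = 2.65 mM.

2.65 mM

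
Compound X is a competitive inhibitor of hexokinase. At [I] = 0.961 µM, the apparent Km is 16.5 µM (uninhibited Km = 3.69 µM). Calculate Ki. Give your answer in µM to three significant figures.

0.277 µM

Competitive: Km,app = α·Km with α = 1 + [I]/Ki.
α = Km,app/Km = 16.5/3.69 = 4.472.
Ki = [I]/(α − 1) = 0.961/3.472 = 0.277 µM.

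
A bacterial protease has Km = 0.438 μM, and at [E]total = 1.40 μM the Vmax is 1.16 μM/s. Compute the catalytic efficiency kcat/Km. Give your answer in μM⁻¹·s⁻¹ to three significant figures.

kcat = Vmax/[E]total = 1.16/1.40 = 0.829 s⁻¹.
kcat/Km = 0.829/0.438 = 1.89 μM⁻¹·s⁻¹.

1.89 μM⁻¹·s⁻¹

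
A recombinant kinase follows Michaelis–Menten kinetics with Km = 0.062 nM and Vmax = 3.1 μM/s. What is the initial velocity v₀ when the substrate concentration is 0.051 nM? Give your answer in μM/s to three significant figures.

v = Vmax·[S]/(Km + [S]) = 3.1 × 0.051 / (0.062 + 0.051)
  = 0.1581 / 0.1130 = 1.40 μM/s.

1.40 μM/s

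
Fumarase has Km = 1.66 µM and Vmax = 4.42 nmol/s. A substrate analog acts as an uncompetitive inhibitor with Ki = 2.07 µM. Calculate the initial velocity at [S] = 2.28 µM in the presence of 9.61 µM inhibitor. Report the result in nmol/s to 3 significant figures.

With α = 1 + [I]/Ki = 1 + 9.61/2.07 = 5.643, the uncompetitive rate law is v = (Vmax/α)·[S] / (Km/α + [S]).
v = (4.42/5.643)×2.28 / (1.66/5.643 + 2.28) = 1.786/2.574 = 0.694 nmol/s.

0.694 nmol/s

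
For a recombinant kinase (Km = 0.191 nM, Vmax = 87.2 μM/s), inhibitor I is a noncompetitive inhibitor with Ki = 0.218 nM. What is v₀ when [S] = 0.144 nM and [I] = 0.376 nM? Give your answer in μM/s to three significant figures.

13.8 μM/s

With α = 1 + [I]/Ki = 1 + 0.376/0.218 = 2.725, the noncompetitive rate law is v = (Vmax/α)·[S] / (Km + [S]).
v = (87.2/2.725)×0.144 / (0.191 + 0.144) = 4.608/0.3350 = 13.8 μM/s.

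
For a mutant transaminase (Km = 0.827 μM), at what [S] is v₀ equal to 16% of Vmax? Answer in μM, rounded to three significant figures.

v/Vmax = [S]/(Km+[S]) = 0.16, so [S] = Km·0.16/(1 − 0.16) = 0.827 × 0.1905.
[S] = 0.158 μM.

0.158 μM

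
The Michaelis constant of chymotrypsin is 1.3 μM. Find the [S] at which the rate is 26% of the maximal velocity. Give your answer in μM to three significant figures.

0.457 μM

v/Vmax = [S]/(Km+[S]) = 0.26, so [S] = Km·0.26/(1 − 0.26) = 1.3 × 0.3514.
[S] = 0.457 μM.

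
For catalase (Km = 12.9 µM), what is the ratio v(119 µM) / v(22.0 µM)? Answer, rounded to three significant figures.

The fractional saturations are [S]/(Km+[S]) = 22.0/34.90 = 0.6304 and 119/131.9 = 0.9022.
v₂/v₁ is just their ratio: 0.9022/0.6304 = 1.43.

1.43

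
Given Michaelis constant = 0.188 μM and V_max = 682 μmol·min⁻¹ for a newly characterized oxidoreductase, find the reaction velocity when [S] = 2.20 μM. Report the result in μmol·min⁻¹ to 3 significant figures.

628 μmol·min⁻¹

[S]/(Km+[S]) = 2.20/2.388 = 0.9213, the fractional saturation.
v = 0.9213 × Vmax = 0.9213 × 682 = 628 μmol·min⁻¹.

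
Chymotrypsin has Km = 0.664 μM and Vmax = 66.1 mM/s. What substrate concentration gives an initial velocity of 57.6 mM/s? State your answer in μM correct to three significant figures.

4.50 μM

The required fractional saturation is v/Vmax = 57.6/66.1 = 0.8714.
Then [S]/(Km+[S]) = 0.8714 ⇒ [S] = 0.664 × 0.8714/(1 − 0.8714) = 4.50 μM.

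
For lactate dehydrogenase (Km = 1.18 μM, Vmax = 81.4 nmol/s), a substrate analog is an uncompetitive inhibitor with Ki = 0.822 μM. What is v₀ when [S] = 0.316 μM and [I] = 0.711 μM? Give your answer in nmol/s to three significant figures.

α = 1 + [I]/Ki = 1 + 0.711/0.822 = 1.865.
For an uncompetitive inhibitor, both parameters are divided by α, giving Vmax/α and Km/α: Km,app = 0.633 μM, Vmax,app = 43.6 nmol/s.
v = Vmax,app·[S]/(Km,app + [S]) = 43.6 × 0.316/(0.633 + 0.316) = 14.5 nmol/s.

14.5 nmol/s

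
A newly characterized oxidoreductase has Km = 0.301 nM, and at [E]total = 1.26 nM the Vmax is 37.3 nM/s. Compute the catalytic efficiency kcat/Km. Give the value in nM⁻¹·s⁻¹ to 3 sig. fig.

98.3 nM⁻¹·s⁻¹

kcat = Vmax/[E]total = 37.3/1.26 = 29.6 s⁻¹.
kcat/Km = 29.6/0.301 = 98.3 nM⁻¹·s⁻¹.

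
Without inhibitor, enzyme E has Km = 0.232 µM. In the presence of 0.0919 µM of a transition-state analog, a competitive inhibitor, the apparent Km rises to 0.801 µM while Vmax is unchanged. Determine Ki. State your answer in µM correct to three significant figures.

0.0375 µM

Competitive: Km,app = α·Km with α = 1 + [I]/Ki.
α = Km,app/Km = 0.801/0.232 = 3.453.
Ki = [I]/(α − 1) = 0.0919/2.453 = 0.0375 µM.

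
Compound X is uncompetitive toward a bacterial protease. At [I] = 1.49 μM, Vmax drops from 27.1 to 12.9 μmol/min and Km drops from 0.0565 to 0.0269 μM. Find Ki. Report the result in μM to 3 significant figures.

1.35 μM

Uncompetitive: Vmax,app = Vmax/α (and Km,app = Km/α) with α = 1 + [I]/Ki.
α = Vmax/Vmax,app = 27.1/12.9 = 2.101.
Ki = [I]/(α − 1) = 1.49/1.101 = 1.35 μM.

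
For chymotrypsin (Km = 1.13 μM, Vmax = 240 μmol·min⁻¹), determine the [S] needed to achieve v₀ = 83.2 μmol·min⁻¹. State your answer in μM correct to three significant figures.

The required fractional saturation is v/Vmax = 83.2/240 = 0.3467.
Then [S]/(Km+[S]) = 0.3467 ⇒ [S] = 1.13 × 0.3467/(1 − 0.3467) = 0.600 μM.

0.600 μM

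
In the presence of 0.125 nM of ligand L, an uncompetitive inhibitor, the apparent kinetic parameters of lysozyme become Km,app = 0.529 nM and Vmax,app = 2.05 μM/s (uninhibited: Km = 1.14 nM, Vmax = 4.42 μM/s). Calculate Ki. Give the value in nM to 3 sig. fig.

0.108 nM

Uncompetitive: Vmax,app = Vmax/α (and Km,app = Km/α) with α = 1 + [I]/Ki.
α = Vmax/Vmax,app = 4.42/2.05 = 2.156.
Since α = 1 + [I]/Ki, [I]/Ki = 2.156 − 1 = 1.156 and Ki = 0.125/1.156 = 0.108 nM.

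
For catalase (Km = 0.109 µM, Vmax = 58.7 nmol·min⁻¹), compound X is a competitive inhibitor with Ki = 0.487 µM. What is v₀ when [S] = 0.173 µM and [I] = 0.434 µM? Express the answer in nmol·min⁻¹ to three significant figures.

α = 1 + [I]/Ki = 1 + 0.434/0.487 = 1.891.
For a competitive inhibitor, Vmax is unchanged and the apparent Km becomes α·Km: Km,app = 0.206 µM, Vmax,app = 58.7 nmol·min⁻¹.
v = Vmax,app·[S]/(Km,app + [S]) = 58.7 × 0.173/(0.206 + 0.173) = 26.8 nmol·min⁻¹.

26.8 nmol·min⁻¹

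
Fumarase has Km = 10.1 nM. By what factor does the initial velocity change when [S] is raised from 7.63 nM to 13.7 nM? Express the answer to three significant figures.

Since Vmax cancels, v₂/v₁ = [S]₂(Km+[S]₁) / [S]₁(Km+[S]₂).
= 13.7×(10.1+7.63) / (7.63×(10.1+13.7)) = 242.9/181.6 = 1.34.

1.34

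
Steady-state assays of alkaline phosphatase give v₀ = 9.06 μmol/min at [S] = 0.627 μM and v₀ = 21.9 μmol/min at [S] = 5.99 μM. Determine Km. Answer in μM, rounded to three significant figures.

1.19 μM

In reciprocal form, 1/v = (Km/Vmax)·(1/[S]) + 1/Vmax. The two points give (1/[S], 1/v) = (1.595, 0.1104) and (0.1669, 0.04566).
Slope = (0.1104 − 0.04566)/(1.595 − 0.1669) = 0.04532; intercept = 0.1104 − 0.04532×1.595 = 0.03810.
Vmax = 1/intercept = 26.2 μmol/min; Km = slope × Vmax = 0.04532 × 26.2 = 1.19 μM.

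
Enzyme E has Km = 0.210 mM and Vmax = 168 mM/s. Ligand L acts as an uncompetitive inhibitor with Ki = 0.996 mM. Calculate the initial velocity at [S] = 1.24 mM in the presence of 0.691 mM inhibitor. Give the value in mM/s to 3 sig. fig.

90.2 mM/s

With α = 1 + [I]/Ki = 1 + 0.691/0.996 = 1.694, the uncompetitive rate law is v = (Vmax/α)·[S] / (Km/α + [S]).
v = (168/1.694)×1.24 / (0.210/1.694 + 1.24) = 123.0/1.364 = 90.2 mM/s.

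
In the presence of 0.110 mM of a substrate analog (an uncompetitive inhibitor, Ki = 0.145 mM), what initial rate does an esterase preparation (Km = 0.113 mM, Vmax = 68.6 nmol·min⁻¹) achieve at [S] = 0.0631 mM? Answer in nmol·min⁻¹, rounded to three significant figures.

With α = 1 + [I]/Ki = 1 + 0.110/0.145 = 1.759, the uncompetitive rate law is v = (Vmax/α)·[S] / (Km/α + [S]).
v = (68.6/1.759)×0.0631 / (0.113/1.759 + 0.0631) = 2.461/0.1274 = 19.3 nmol·min⁻¹.

19.3 nmol·min⁻¹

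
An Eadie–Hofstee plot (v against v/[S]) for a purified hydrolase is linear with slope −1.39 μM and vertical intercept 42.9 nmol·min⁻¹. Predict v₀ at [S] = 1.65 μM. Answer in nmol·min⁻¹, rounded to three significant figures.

23.3 nmol·min⁻¹

In the Eadie–Hofstee form v = Vmax − Km·(v/[S]), the slope is −Km and the intercept is Vmax, so Km = 1.39 μM and Vmax = 42.9 nmol·min⁻¹.
v = 42.9 × 1.65/(1.39 + 1.65) = 23.3 nmol·min⁻¹.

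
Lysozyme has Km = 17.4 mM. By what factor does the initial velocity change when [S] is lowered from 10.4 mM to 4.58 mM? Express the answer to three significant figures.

The fractional saturations are [S]/(Km+[S]) = 10.4/27.80 = 0.3741 and 4.58/21.98 = 0.2084.
v₂/v₁ is just their ratio: 0.2084/0.3741 = 0.557.

0.557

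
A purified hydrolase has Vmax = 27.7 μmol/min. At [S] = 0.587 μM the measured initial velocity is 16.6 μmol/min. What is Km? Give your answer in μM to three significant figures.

0.393 μM

v/Vmax = 16.6/27.7 = 0.5993 = [S]/(Km+[S]).
So Km + [S] = [S]/0.5993 = 0.9795 μM, giving Km = 0.9795 − 0.587 = 0.393 μM.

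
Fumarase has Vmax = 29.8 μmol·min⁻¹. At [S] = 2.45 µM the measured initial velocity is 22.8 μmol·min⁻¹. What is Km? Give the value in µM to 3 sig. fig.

0.752 µM

From v = Vmax[S]/(Km+[S]), Km = [S](Vmax − v)/v.
Km = 2.45 × (29.8 − 22.8) / 22.8 = 17.15/22.8 = 0.752 µM.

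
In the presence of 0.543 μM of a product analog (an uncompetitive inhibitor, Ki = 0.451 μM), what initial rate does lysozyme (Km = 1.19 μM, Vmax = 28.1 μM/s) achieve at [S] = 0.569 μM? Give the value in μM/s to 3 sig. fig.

6.54 μM/s

α = 1 + [I]/Ki = 1 + 0.543/0.451 = 2.204.
For an uncompetitive inhibitor, both parameters are divided by α, giving Vmax/α and Km/α: Km,app = 0.540 μM, Vmax,app = 12.7 μM/s.
v = Vmax,app·[S]/(Km,app + [S]) = 12.7 × 0.569/(0.540 + 0.569) = 6.54 μM/s.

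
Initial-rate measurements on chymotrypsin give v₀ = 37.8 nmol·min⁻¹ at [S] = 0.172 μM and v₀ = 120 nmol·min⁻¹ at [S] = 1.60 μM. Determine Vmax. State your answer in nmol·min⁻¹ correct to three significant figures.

163 nmol·min⁻¹

In reciprocal form, 1/v = (Km/Vmax)·(1/[S]) + 1/Vmax. The two points give (1/[S], 1/v) = (5.814, 0.02646) and (0.6250, 0.008333).
Slope = (0.02646 − 0.008333)/(5.814 − 0.6250) = 0.003492; intercept = 0.02646 − 0.003492×5.814 = 0.006151.
Vmax = 1/intercept = 163 nmol·min⁻¹; Km = slope × Vmax = 0.003492 × 163 = 0.568 μM.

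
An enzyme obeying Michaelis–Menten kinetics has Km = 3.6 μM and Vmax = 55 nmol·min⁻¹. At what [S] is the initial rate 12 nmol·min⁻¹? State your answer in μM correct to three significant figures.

Rearranging v = Vmax[S]/(Km+[S]) gives [S] = Km·v/(Vmax − v).
[S] = 3.6 × 12 / (55 − 12) = 43.20/43.00 = 1.00 μM.

1.00 μM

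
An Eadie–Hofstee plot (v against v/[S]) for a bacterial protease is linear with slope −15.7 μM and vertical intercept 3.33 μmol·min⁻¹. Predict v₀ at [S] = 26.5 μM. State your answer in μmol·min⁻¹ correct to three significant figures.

In the Eadie–Hofstee form v = Vmax − Km·(v/[S]), the slope is −Km and the intercept is Vmax, so Km = 15.7 μM and Vmax = 3.33 μmol·min⁻¹.
v = 3.33 × 26.5/(15.7 + 26.5) = 2.09 μmol·min⁻¹.

2.09 μmol·min⁻¹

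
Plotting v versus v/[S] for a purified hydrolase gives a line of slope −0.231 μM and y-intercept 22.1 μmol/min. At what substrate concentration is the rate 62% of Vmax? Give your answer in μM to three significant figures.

0.377 μM

The Eadie–Hofstee slope gives Km = 0.231 μM (slope = −Km).
v/Vmax = [S]/(Km+[S]) = 0.62 ⇒ [S] = Km·0.62/(1−0.62) = 0.231 × 1.632 = 0.377 μM.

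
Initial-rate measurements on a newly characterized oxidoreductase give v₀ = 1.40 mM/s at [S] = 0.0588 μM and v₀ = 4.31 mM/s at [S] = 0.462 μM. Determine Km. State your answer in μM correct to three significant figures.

0.201 μM

From v = Vmax[S]/(Km+[S]), each point gives Vmax = v(Km+[S])/[S].
Equating: 1.40(Km+0.0588)/0.0588 = 4.31(Km+0.462)/0.462.
23.81·Km + 1.40 = 9.329·Km + 4.31, so (23.81 − 9.329)·Km = 4.31 − 1.40.
Km = 2.910/14.48 = 0.201 μM; then Vmax = 1.40(0.201+0.0588)/0.0588 = 6.18 mM/s.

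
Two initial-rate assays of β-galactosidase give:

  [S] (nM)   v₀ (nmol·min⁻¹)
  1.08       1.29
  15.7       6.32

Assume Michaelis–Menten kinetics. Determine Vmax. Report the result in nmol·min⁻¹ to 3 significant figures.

8.88 nmol·min⁻¹

From v = Vmax[S]/(Km+[S]), each point gives Vmax = v(Km+[S])/[S].
Equating: 1.29(Km+1.08)/1.08 = 6.32(Km+15.7)/15.7.
1.194·Km + 1.29 = 0.4025·Km + 6.32, so (1.194 − 0.4025)·Km = 6.32 − 1.29.
Km = 5.030/0.7919 = 6.35 nM; then Vmax = 1.29(6.35+1.08)/1.08 = 8.88 nmol·min⁻¹.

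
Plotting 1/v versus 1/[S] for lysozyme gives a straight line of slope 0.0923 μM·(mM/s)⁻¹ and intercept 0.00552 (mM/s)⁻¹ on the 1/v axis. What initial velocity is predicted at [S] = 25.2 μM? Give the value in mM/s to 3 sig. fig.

109 mM/s

The y-intercept is 1/Vmax, so Vmax = 1/0.00552 = 181 mM/s.
The slope is Km/Vmax, so Km = 0.0923 × 181 = 16.7 μM.
Then v = 181 × 25.2/(16.7 + 25.2) = 109 mM/s.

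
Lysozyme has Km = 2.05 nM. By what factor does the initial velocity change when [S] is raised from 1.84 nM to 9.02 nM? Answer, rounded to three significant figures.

1.72

Since Vmax cancels, v₂/v₁ = [S]₂(Km+[S]₁) / [S]₁(Km+[S]₂).
= 9.02×(2.05+1.84) / (1.84×(2.05+9.02)) = 35.09/20.37 = 1.72.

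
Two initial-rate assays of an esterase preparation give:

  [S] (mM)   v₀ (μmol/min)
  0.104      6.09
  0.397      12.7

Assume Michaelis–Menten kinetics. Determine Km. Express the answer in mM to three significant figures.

From v = Vmax[S]/(Km+[S]), each point gives Vmax = v(Km+[S])/[S].
Equating: 6.09(Km+0.104)/0.104 = 12.7(Km+0.397)/0.397.
58.56·Km + 6.09 = 31.99·Km + 12.7, so (58.56 − 31.99)·Km = 12.7 − 6.09.
Km = 6.610/26.57 = 0.249 mM; then Vmax = 6.09(0.249+0.104)/0.104 = 20.7 μmol/min.

0.249 mM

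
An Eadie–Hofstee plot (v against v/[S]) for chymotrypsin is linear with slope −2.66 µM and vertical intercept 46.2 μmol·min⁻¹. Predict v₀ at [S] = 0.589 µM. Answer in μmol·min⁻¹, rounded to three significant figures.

In the Eadie–Hofstee form v = Vmax − Km·(v/[S]), the slope is −Km and the intercept is Vmax, so Km = 2.66 µM and Vmax = 46.2 μmol·min⁻¹.
v = 46.2 × 0.589/(2.66 + 0.589) = 8.38 μmol·min⁻¹.

8.38 μmol·min⁻¹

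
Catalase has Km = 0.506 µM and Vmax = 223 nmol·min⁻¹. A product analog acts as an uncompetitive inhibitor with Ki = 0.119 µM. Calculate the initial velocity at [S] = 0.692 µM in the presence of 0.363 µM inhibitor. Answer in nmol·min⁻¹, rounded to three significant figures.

46.6 nmol·min⁻¹

α = 1 + [I]/Ki = 1 + 0.363/0.119 = 4.050.
For an uncompetitive inhibitor, both parameters are divided by α, giving Vmax/α and Km/α: Km,app = 0.125 µM, Vmax,app = 55.1 nmol·min⁻¹.
v = Vmax,app·[S]/(Km,app + [S]) = 55.1 × 0.692/(0.125 + 0.692) = 46.6 nmol·min⁻¹.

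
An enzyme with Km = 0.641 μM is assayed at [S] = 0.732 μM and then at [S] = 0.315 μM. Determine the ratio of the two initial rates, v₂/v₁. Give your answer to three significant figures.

Since Vmax cancels, v₂/v₁ = [S]₂(Km+[S]₁) / [S]₁(Km+[S]₂).
= 0.315×(0.641+0.732) / (0.732×(0.641+0.315)) = 0.4325/0.6998 = 0.618.

0.618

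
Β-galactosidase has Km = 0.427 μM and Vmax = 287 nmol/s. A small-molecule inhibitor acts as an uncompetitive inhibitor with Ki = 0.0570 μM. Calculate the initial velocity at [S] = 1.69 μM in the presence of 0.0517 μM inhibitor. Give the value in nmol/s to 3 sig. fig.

With α = 1 + [I]/Ki = 1 + 0.0517/0.0570 = 1.907, the uncompetitive rate law is v = (Vmax/α)·[S] / (Km/α + [S]).
v = (287/1.907)×1.69 / (0.427/1.907 + 1.69) = 254.3/1.914 = 133 nmol/s.

133 nmol/s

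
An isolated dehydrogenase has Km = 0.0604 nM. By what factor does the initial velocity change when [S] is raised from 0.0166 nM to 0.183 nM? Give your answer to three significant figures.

3.49

The fractional saturations are [S]/(Km+[S]) = 0.0166/0.07700 = 0.2156 and 0.183/0.2434 = 0.7518.
v₂/v₁ is just their ratio: 0.7518/0.2156 = 3.49.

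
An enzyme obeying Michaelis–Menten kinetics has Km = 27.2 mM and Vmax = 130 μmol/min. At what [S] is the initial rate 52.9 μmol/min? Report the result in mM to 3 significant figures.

The required fractional saturation is v/Vmax = 52.9/130 = 0.4069.
Then [S]/(Km+[S]) = 0.4069 ⇒ [S] = 27.2 × 0.4069/(1 − 0.4069) = 18.7 mM.

18.7 mM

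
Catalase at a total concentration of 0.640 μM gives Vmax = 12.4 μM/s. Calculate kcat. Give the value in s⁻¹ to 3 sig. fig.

kcat = Vmax/[E]total = 12.4 μM/s / 0.640 μM = 19.4 s⁻¹.

19.4 s⁻¹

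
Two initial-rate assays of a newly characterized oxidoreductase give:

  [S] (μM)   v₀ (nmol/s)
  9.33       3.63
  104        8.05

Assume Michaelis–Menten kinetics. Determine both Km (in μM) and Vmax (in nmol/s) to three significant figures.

In reciprocal form, 1/v = (Km/Vmax)·(1/[S]) + 1/Vmax. The two points give (1/[S], 1/v) = (0.1072, 0.2755) and (0.009615, 0.1242).
Slope = (0.2755 − 0.1242)/(0.1072 − 0.009615) = 1.550; intercept = 0.2755 − 1.550×0.1072 = 0.1093.
Vmax = 1/intercept = 9.15 nmol/s; Km = slope × Vmax = 1.550 × 9.15 = 14.2 μM.

Km = 14.2 μM; Vmax = 9.15 nmol/s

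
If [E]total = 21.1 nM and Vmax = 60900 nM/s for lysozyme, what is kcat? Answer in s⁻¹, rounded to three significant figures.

kcat = Vmax/[E]total = 60900 nM/s / 21.1 nM = 2890 s⁻¹.

2890 s⁻¹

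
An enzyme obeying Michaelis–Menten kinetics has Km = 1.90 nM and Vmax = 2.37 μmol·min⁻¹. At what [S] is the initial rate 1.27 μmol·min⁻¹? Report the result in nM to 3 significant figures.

2.19 nM

Rearranging v = Vmax[S]/(Km+[S]) gives [S] = Km·v/(Vmax − v).
[S] = 1.90 × 1.27 / (2.37 − 1.27) = 2.413/1.100 = 2.19 nM.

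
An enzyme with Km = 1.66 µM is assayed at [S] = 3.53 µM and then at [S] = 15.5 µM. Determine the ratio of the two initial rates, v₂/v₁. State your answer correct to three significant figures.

1.33

Since Vmax cancels, v₂/v₁ = [S]₂(Km+[S]₁) / [S]₁(Km+[S]₂).
= 15.5×(1.66+3.53) / (3.53×(1.66+15.5)) = 80.44/60.57 = 1.33.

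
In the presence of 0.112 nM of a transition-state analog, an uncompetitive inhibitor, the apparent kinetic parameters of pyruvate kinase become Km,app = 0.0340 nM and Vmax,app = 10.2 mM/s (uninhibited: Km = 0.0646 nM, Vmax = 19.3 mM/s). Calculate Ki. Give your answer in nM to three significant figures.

0.126 nM

Uncompetitive: Vmax,app = Vmax/α (and Km,app = Km/α) with α = 1 + [I]/Ki.
α = Vmax/Vmax,app = 19.3/10.2 = 1.892.
Since α = 1 + [I]/Ki, [I]/Ki = 1.892 − 1 = 0.8922 and Ki = 0.112/0.8922 = 0.126 nM.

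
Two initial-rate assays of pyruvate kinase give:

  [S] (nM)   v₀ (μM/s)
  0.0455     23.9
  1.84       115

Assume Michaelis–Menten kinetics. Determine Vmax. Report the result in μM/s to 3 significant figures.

In reciprocal form, 1/v = (Km/Vmax)·(1/[S]) + 1/Vmax. The two points give (1/[S], 1/v) = (21.98, 0.04184) and (0.5435, 0.008696).
Slope = (0.04184 − 0.008696)/(21.98 − 0.5435) = 0.001546; intercept = 0.04184 − 0.001546×21.98 = 0.007855.
Vmax = 1/intercept = 127 μM/s; Km = slope × Vmax = 0.001546 × 127 = 0.197 nM.

127 μM/s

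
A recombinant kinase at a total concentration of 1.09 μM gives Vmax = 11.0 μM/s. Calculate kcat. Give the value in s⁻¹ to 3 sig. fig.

10.1 s⁻¹

kcat = Vmax/[E]total = 11.0 μM/s / 1.09 μM = 10.1 s⁻¹.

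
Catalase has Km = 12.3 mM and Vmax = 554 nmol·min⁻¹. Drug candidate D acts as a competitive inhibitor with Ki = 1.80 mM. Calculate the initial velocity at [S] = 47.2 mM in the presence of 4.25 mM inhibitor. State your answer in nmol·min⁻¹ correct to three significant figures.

295 nmol·min⁻¹

α = 1 + [I]/Ki = 1 + 4.25/1.80 = 3.361.
For a competitive inhibitor, Vmax is unchanged and the apparent Km becomes α·Km: Km,app = 41.3 mM, Vmax,app = 554 nmol·min⁻¹.
v = Vmax,app·[S]/(Km,app + [S]) = 554 × 47.2/(41.3 + 47.2) = 295 nmol·min⁻¹.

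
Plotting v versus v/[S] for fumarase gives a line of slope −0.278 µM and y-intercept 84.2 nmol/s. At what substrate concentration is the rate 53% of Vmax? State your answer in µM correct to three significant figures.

The Eadie–Hofstee slope gives Km = 0.278 µM (slope = −Km).
v/Vmax = [S]/(Km+[S]) = 0.53 ⇒ [S] = Km·0.53/(1−0.53) = 0.278 × 1.128 = 0.313 µM.

0.313 µM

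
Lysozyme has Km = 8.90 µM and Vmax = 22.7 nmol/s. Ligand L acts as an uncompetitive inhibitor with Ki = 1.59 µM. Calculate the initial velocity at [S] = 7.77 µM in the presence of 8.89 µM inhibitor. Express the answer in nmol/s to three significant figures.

With α = 1 + [I]/Ki = 1 + 8.89/1.59 = 6.591, the uncompetitive rate law is v = (Vmax/α)·[S] / (Km/α + [S]).
v = (22.7/6.591)×7.77 / (8.90/6.591 + 7.77) = 26.76/9.120 = 2.93 nmol/s.

2.93 nmol/s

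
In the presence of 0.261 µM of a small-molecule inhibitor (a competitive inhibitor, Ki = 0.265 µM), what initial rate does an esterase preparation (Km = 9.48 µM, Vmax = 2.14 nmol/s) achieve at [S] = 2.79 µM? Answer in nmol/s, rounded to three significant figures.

With α = 1 + [I]/Ki = 1 + 0.261/0.265 = 1.985, the competitive rate law is v = Vmax[S] / (αKm + [S]).
v = 2.14×2.79 / (1.985×9.48 + 2.79) = 5.971/21.61 = 0.276 nmol/s.

0.276 nmol/s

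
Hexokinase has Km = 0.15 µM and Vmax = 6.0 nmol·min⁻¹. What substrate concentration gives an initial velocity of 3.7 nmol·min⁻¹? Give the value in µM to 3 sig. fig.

Rearranging v = Vmax[S]/(Km+[S]) gives [S] = Km·v/(Vmax − v).
[S] = 0.15 × 3.7 / (6.0 − 3.7) = 0.5550/2.300 = 0.241 µM.

0.241 µM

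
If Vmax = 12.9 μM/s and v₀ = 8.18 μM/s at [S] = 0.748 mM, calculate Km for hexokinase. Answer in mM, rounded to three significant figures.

From v = Vmax[S]/(Km+[S]), Km = [S](Vmax − v)/v.
Km = 0.748 × (12.9 − 8.18) / 8.18 = 3.531/8.18 = 0.432 mM.

0.432 mM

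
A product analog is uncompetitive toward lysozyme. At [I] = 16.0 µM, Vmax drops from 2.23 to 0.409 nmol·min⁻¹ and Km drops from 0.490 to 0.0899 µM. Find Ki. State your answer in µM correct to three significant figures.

3.59 µM

Uncompetitive: Vmax,app = Vmax/α (and Km,app = Km/α) with α = 1 + [I]/Ki.
α = Vmax/Vmax,app = 2.23/0.409 = 5.452.
Ki = [I]/(α − 1) = 16.0/4.452 = 3.59 µM.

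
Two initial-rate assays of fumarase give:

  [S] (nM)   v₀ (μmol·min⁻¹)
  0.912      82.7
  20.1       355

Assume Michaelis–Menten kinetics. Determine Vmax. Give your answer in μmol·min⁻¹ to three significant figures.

421 μmol·min⁻¹

From v = Vmax[S]/(Km+[S]), each point gives Vmax = v(Km+[S])/[S].
Equating: 82.7(Km+0.912)/0.912 = 355(Km+20.1)/20.1.
90.68·Km + 82.7 = 17.66·Km + 355, so (90.68 − 17.66)·Km = 355 − 82.7.
Km = 272.3/73.02 = 3.73 nM; then Vmax = 82.7(3.73+0.912)/0.912 = 421 μmol·min⁻¹.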